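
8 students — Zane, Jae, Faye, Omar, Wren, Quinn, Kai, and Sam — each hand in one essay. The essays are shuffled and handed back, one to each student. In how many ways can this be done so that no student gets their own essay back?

Let Aᵢ be the assignments in which student i gets their own essay. We want the size of the complement of A₁∪…∪A_8.
By inclusion–exclusion this is Σ_{j=0}^{8} (−1)^j C(8,j)·(8−j)!.
Computing: 40320 − 40320 + 20160 − 6720 + 1680 − 336 + 56 − 8 + 1 = 14833.

14833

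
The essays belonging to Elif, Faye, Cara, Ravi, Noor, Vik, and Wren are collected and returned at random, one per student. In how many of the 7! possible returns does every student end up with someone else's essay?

Let Aᵢ be the assignments in which student i gets their own essay. We want the size of the complement of A₁∪…∪A_7.
By inclusion–exclusion this is Σ_{j=0}^{7} (−1)^j C(7,j)·(7−j)!.
Computing: 5040 − 5040 + 2520 − 840 + 210 − 42 + 7 − 1 = 1854.

1854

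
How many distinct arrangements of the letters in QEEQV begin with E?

12

Fix E in the first position and arrange the remaining 4 letters.
Those 4 letters have Q appearing twice, giving (4)!/(2!) = 12.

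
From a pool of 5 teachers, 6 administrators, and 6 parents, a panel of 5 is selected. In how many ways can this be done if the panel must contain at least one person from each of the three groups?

Unrestricted: C(17,5) = 6188 ways to pick any 5 of the 17.
Selections missing a whole group: no teachers → C(12,5) = 792; no administrators → C(11,5) = 462; no parents → C(11,5) = 462.
Add back selections omitting two groups (i.e. drawn from a single group): C(5,5) + C(6,5) + C(6,5) = 13.
By inclusion–exclusion: 6188 − 1716 + 13 = 4485.

4485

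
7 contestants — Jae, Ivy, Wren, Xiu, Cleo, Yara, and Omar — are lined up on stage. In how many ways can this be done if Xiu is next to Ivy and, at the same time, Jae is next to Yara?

480

Treat {Xiu,Ivy} as one block (2 orders) and {Jae,Yara} as another (2 orders).
That leaves 5 units to arrange: 2 × 2 × 5! = 4 × 120 = 480.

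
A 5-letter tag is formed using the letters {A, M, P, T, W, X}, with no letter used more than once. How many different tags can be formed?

720

With no repetition, fill the 5 letters in order: 6 choices, then 5, down to 2.
That product is 6 × 5 × 4 × 3 × 2 = 720.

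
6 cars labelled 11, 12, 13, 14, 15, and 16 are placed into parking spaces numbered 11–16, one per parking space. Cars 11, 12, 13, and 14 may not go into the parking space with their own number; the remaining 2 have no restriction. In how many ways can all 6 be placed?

362

Let Aᵢ (for 11 ≤ i ≤ 14) be the placements that put car i in its forbidden parking space. Any j of these fix j positions, leaving (6−j)! ways to fill the rest, and there are C(4,j) ways to pick which j.
By inclusion–exclusion, the number of valid placements is Σ_{j=0}^{4} (−1)^j C(4,j)·(6−j)!.
Computing: 720 − 480 + 144 − 24 + 2 = 362.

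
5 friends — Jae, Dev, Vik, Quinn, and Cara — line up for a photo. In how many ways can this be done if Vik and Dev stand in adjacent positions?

Glue Vik and Dev into one block (2 internal orders), leaving 4 units to arrange in a row.
That gives 2 × 4! = 2 × 24 = 48.

48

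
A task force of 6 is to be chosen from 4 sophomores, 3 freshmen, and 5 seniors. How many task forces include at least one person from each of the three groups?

805

Total 6-person selections from all 12: C(12,6) = 924.
Selections missing a whole group: no sophomores → C(8,6) = 28; no freshmen → C(9,6) = 84; no seniors → C(7,6) = 7.
Add back selections omitting two groups (i.e. drawn from a single group): C(4,6) + C(3,6) + C(5,6) = 0.
By inclusion–exclusion: 924 − 119 + 0 = 805.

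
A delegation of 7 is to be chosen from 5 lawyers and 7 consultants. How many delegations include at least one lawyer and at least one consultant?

Unrestricted: C(12,7) = 792 ways to pick any 7 of the 12.
Subtract selections that omit an entire group: no lawyers → C(7,7) = 1; no consultants → C(5,7) = 0.
Both groups omitted at once is impossible, so 792 − 1 = 791.

791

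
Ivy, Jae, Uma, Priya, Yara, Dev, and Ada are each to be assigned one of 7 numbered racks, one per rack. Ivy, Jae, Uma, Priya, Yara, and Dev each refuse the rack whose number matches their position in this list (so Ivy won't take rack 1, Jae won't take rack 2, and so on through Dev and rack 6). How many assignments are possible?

2119

Let Aᵢ (for 1 ≤ i ≤ 6) be the placements that put person i in their forbidden rack. Any j of these fix j positions, leaving (7−j)! ways to fill the rest, and there are C(6,j) ways to pick which j.
By inclusion–exclusion, the number of valid placements is Σ_{j=0}^{6} (−1)^j C(6,j)·(7−j)!.
Computing: 5040 − 4320 + 1800 − 480 + 90 − 12 + 1 = 2119.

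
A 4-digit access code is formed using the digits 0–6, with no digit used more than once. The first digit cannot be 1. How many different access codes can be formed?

The first digit has 7−1 = 6 choices (anything except 1).
The remaining 3 digits are filled from the other 6 symbols without repetition: 6 × 5 × 4 = 120.
Total: 6 × 120 = 720.

720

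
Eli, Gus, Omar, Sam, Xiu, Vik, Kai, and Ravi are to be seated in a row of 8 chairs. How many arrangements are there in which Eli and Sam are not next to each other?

There are 8! = 40320 arrangements in all. If Eli and Sam are adjacent, merging them into one block gives 2·(7)! = 10080 arrangements.
Complementary counting: 40320 − 10080 = 30240.

30240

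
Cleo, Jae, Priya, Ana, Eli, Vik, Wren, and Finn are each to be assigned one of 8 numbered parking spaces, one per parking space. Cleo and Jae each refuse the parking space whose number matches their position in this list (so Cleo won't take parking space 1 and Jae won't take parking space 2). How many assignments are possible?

Let Aᵢ (for i ∈ {1, 2}) be the placements that put person i in their forbidden parking space. Any j of these fix j positions, leaving (8−j)! ways to fill the rest, and there are C(2,j) ways to pick which j.
By inclusion–exclusion, the number of valid placements is Σ_{j=0}^{2} (−1)^j C(2,j)·(8−j)!.
Computing: 40320 − 10080 + 720 = 30960.

30960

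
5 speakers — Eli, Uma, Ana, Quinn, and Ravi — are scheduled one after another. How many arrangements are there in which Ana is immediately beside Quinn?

Treat {Ana, Quinn} as a single unit. There are 4 units to order, and the pair itself can be ordered 2 ways.
That gives 2 × 4! = 2 × 24 = 48.

48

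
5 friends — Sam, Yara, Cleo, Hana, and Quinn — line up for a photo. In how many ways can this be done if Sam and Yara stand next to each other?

48

Place the 3 others and the Sam-Yara pair as 4 objects in a line; the pair has 2 internal arrangements.
So the count is 2·(4)! = 48.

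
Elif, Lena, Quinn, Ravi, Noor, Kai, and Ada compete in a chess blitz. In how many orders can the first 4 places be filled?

840

There are 7 choices for 1st place, 6 for 2nd, and so on down to 4 for position 4.
That gives 7 × 6 × 5 × 4 = 840.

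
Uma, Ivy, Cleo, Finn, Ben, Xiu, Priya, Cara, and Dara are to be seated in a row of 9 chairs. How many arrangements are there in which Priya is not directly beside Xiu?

282240

There are 9! = 362880 arrangements in all. If Priya and Xiu are adjacent, merging them into one block gives 2·(8)! = 80640 arrangements.
Complementary counting: 362880 − 80640 = 282240.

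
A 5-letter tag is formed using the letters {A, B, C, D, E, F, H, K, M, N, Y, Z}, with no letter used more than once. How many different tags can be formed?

95040

Choose and order 5 of the 12 symbols: the first letter has 12 options, the next 11, and so on down to 8.
12 × 11 × 10 × 9 × 8 = 95040.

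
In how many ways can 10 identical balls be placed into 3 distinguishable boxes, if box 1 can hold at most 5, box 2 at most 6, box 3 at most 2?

9

Ignoring the caps, the number of non-negative solutions to x_1+…+x_3 = 10 is C(12,2) = 66.
Subtract solutions that violate a single cap (substitute x_i' = x_i − (cap_i+1)): x_1 ≥ 6 gives C(6,2) = 15; x_2 ≥ 7 gives C(5,2) = 10; x_3 ≥ 3 gives C(9,2) = 36. Together 61.
Add back pairs where two caps are both exceeded: 0 + 3 + 1 = 4.
By inclusion–exclusion the count is 66 − 61 + 4 = 9.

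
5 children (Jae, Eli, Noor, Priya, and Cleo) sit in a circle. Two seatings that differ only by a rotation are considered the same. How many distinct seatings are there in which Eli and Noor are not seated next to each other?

Without the restriction there are (4)! = 24 seatings.
Those with Eli next to Noor: fuse the pair into one unit and seat 4 units around a circle — 2·(3)! = 12.
Subtracting, 24 − 12 = 12.

12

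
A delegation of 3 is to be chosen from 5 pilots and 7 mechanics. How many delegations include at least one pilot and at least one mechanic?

175

Unrestricted: C(12,3) = 220 ways to pick any 3 of the 12.
Selections missing a whole group: no pilots → C(7,3) = 35; no mechanics → C(5,3) = 10.
Both groups omitted at once is impossible, so 220 − 45 = 175.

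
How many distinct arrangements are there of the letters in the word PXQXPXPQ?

560

PXQXPXPQ has 8 letters with P appearing 3 times, Q appearing twice, and X appearing 3 times.
Dividing 8! = 40320 by 3!·3!·2! = 72 for the repeated letters gives 560.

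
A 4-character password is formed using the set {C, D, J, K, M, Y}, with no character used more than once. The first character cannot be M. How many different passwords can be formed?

300

The first character has 6−1 = 5 choices (anything except M).
The remaining 3 characters are filled from the other 5 symbols without repetition: 5 × 4 × 3 = 60.
Total: 5 × 60 = 300.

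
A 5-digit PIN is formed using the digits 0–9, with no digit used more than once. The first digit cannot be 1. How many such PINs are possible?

27216

The first digit has 10−1 = 9 choices (anything except 1).
The remaining 4 digits are filled from the other 9 symbols without repetition: 9 × 8 × 7 × 6 = 3024.
Total: 9 × 3024 = 27216.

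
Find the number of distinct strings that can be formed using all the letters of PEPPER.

60

The 6 letters of PEPPER have repeats: E appearing twice and P appearing 3 times.
Dividing 6! = 720 by 3!·2! = 12 for the repeated letters gives 60.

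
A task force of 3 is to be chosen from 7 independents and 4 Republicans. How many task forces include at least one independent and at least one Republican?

Unrestricted: C(11,3) = 165 ways to pick any 3 of the 11.
Selections missing a whole group: no independents → C(4,3) = 4; no Republicans → C(7,3) = 35.
Both groups omitted at once is impossible, so 165 − 39 = 126.

126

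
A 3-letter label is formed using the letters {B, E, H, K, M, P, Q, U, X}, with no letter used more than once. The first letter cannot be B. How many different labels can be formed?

448

The first letter has 9−1 = 8 choices (anything except B).
The remaining 2 letters are filled from the other 8 symbols without repetition: 8 × 7 = 56.
Total: 8 × 56 = 448.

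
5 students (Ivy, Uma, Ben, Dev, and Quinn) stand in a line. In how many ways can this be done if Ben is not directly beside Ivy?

Of the 5! = 120 arrangements, those with Ben and Ivy adjacent number 2 × 4! = 48 (treat the pair as a block with 2 internal orders).
So 120 − 48 = 72 arrangements keep them apart.

72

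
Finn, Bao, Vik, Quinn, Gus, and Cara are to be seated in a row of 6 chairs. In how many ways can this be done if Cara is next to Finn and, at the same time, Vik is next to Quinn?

Treat {Cara,Finn} as one block (2 orders) and {Vik,Quinn} as another (2 orders).
That leaves 4 units to arrange: 2 × 2 × 4! = 4 × 24 = 96.

96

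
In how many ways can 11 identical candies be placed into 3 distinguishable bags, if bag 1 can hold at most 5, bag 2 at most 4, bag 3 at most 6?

Without the upper bounds there are C(13,2) = 78 ways to split 11 among 3 bags.
Subtract solutions that violate a single cap (substitute x_i' = x_i − (cap_i+1)): x_1 ≥ 6 gives C(7,2) = 21; x_2 ≥ 5 gives C(8,2) = 28; x_3 ≥ 7 gives C(6,2) = 15. Together 64.
Add back pairs where two caps are both exceeded: 1 + 0 + 0 = 1.
By inclusion–exclusion the count is 78 − 64 + 1 = 15.

15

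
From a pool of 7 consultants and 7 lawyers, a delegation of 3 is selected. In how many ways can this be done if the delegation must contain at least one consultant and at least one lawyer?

Total 3-person selections from all 14: C(14,3) = 364.
Subtract selections that omit an entire group: no consultants → C(7,3) = 35; no lawyers → C(7,3) = 35.
Both groups omitted at once is impossible, so 364 − 70 = 294.

294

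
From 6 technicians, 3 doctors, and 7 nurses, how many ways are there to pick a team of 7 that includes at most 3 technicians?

9360

Split by how many technicians are chosen (0 through 3).
Sum: C(6,0)·C(10,7) + C(6,1)·C(10,6) + C(6,2)·C(10,5) + C(6,3)·C(10,4) = 120 + 1260 + 3780 + 4200 = 9360.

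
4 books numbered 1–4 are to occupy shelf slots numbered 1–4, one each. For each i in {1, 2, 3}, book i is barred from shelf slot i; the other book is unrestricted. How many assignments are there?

11

Let Aᵢ (for i ∈ {1, 2, 3}) be the placements that put book i in its forbidden shelf slot. Any j of these fix j positions, leaving (4−j)! ways to fill the rest, and there are C(3,j) ways to pick which j.
By inclusion–exclusion, the number of valid placements is Σ_{j=0}^{3} (−1)^j C(3,j)·(4−j)!.
Computing: 24 − 18 + 6 − 1 = 11.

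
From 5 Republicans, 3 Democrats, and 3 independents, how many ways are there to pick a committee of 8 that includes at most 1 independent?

Split by how many independents are chosen (0 through 1).
Sum: C(3,0)·C(8,8) + C(3,1)·C(8,7) = 1 + 24 = 25.

25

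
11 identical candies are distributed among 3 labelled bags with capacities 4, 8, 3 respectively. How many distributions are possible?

14

Without the upper bounds there are C(13,2) = 78 ways to split 11 among 3 bags.
Subtract solutions that violate a single cap (substitute x_i' = x_i − (cap_i+1)): x_1 ≥ 5 gives C(8,2) = 28; x_2 ≥ 9 gives C(4,2) = 6; x_3 ≥ 4 gives C(9,2) = 36. Together 70.
Add back pairs where two caps are both exceeded: 0 + 6 + 0 = 6.
By inclusion–exclusion the count is 78 − 70 + 6 = 14.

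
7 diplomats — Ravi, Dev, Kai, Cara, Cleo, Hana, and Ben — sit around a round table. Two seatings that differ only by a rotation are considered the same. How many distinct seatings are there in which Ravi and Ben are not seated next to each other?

480

Without the restriction there are (6)! = 720 seatings.
Seatings with Ravi beside Ben: treat them as a block with 2 internal orders, giving 2 × (5)! = 240.
Subtracting, 720 − 240 = 480.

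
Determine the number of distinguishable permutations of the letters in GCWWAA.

The 6 letters of GCWWAA have repeats: A appearing twice and W appearing twice.
The number of distinct arrangements is 6!/(2!·2!) = 720/4 = 180.

180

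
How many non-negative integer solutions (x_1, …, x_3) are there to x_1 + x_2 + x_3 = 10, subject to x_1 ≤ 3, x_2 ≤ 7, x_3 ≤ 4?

Ignoring the caps, the number of non-negative solutions to x_1+…+x_3 = 10 is C(12,2) = 66.
Subtract solutions that violate a single cap (substitute x_i' = x_i − (cap_i+1)): x_1 ≥ 4 gives C(8,2) = 28; x_2 ≥ 8 gives C(4,2) = 6; x_3 ≥ 5 gives C(7,2) = 21. Together 55.
Add back pairs where two caps are both exceeded: 0 + 3 + 0 = 3.
By inclusion–exclusion the count is 66 − 55 + 3 = 14.

14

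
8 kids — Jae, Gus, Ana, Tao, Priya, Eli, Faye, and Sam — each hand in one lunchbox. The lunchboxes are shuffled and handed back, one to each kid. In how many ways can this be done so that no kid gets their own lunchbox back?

This is the derangement count D_8: permutations of 8 items with no fixed point.
By inclusion–exclusion this is Σ_{j=0}^{8} (−1)^j C(8,j)·(8−j)!.
Computing: 40320 − 40320 + 20160 − 6720 + 1680 − 336 + 56 − 8 + 1 = 14833.

14833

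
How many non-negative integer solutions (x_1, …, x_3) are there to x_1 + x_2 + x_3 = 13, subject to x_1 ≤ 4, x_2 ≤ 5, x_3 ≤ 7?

By stars and bars, unrestricted non-negative solutions to x_1+…+x_3 = 13 number C(13+2,2) = 105.
Subtract solutions that violate a single cap (substitute x_i' = x_i − (cap_i+1)): x_1 ≥ 5 gives C(10,2) = 45; x_2 ≥ 6 gives C(9,2) = 36; x_3 ≥ 8 gives C(7,2) = 21. Together 102.
Add back pairs where two caps are both exceeded: 6 + 1 + 0 = 7.
By inclusion–exclusion the count is 105 − 102 + 7 = 10.

10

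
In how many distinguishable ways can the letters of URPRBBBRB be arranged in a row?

2520

Letter multiplicities in URPRBBBRB: B×4, P×1, R×3, U×1.
So there are 9! / (4!·3!) = 2520 distinguishable arrangements.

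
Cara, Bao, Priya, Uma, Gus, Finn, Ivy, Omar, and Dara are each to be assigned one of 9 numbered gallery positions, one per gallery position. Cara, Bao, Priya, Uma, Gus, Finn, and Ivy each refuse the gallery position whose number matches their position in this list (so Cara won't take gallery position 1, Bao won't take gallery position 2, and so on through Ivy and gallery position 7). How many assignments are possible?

Let Aᵢ (for 1 ≤ i ≤ 7) be the placements that put person i in their forbidden gallery position. Any j of these fix j positions, leaving (9−j)! ways to fill the rest, and there are C(7,j) ways to pick which j.
By inclusion–exclusion, the number of valid placements is Σ_{j=0}^{7} (−1)^j C(7,j)·(9−j)!.
Computing: 362880 − 282240 + 105840 − 25200 + 4200 − 504 + 42 − 2 = 165016.

165016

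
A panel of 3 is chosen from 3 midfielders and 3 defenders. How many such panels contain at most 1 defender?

10

Split by how many defenders are chosen (0 through 1).
Sum: C(3,0)·C(3,3) + C(3,1)·C(3,2) = 1 + 9 = 10.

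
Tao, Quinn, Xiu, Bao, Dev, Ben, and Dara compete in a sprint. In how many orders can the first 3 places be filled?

210

There are 7 choices for 1st place, 6 for 2nd, and 5 for 3rd.
That gives 7 × 6 × 5 = 210.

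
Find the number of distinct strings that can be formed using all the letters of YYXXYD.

YYXXYD has 6 letters with X appearing twice and Y appearing 3 times.
The number of distinct arrangements is 6!/(3!·2!) = 720/12 = 60.

60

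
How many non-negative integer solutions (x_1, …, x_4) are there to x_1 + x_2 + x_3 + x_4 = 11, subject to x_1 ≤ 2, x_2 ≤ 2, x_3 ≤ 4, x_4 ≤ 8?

Without the upper bounds there are C(14,3) = 364 ways to split 11 among 4 variables.
Subtract solutions that violate a single cap (substitute x_i' = x_i − (cap_i+1)): x_1 ≥ 3 gives C(11,3) = 165; x_2 ≥ 3 gives C(11,3) = 165; x_3 ≥ 5 gives C(9,3) = 84; x_4 ≥ 9 gives C(5,3) = 10. Together 424.
Add back pairs where two caps are both exceeded: 56 + 20 + 0 + 20 + 0 + 0 = 96.
Subtract triples: 1 + 0 + 0 + 0 = 1.
By inclusion–exclusion the count is 364 − 424 + 96 − 1 = 35.

35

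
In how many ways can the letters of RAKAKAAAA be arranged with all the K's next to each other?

56

Treat the 2 copies of K as a single block. The multiset to arrange is then {KK, A, A, A, A, A, A, R}, 8 items in all.
That gives (8)!/(6!) = 56 arrangements.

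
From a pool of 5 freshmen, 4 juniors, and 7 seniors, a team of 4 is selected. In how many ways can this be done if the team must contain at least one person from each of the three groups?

910

Total 4-person selections from all 16: C(16,4) = 1820.
Selections missing a whole group: no freshmen → C(11,4) = 330; no juniors → C(12,4) = 495; no seniors → C(9,4) = 126.
Add back selections omitting two groups (i.e. drawn from a single group): C(5,4) + C(4,4) + C(7,4) = 41.
By inclusion–exclusion: 1820 − 951 + 41 = 910.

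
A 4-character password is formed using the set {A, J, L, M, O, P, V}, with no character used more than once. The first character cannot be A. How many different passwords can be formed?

The first character has 7−1 = 6 choices (anything except A).
The remaining 3 characters are filled from the other 6 symbols without repetition: 6 × 5 × 4 = 120.
Total: 6 × 120 = 720.

720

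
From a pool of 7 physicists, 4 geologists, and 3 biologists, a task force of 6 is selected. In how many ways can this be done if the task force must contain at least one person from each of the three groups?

2331

With no constraint there are C(14,6) = 3003 possible selections.
Subtract selections that omit an entire group: no physicists → C(7,6) = 7; no geologists → C(10,6) = 210; no biologists → C(11,6) = 462.
Add back selections omitting two groups (i.e. drawn from a single group): C(7,6) + C(4,6) + C(3,6) = 7.
By inclusion–exclusion: 3003 − 679 + 7 = 2331.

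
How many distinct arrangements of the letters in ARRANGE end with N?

With the last slot taken by N, it remains to arrange the other 6 letters (ARRAGE).
Those 6 letters have A appearing twice and R appearing twice, giving (6)!/(2!·2!) = 180.

180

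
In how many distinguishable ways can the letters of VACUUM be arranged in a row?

360

VACUUM has 6 letters with U appearing twice.
Dividing 6! = 720 by 2! = 2 for the repeated letters gives 360.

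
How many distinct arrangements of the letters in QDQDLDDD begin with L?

With the first slot taken by L, it remains to arrange the other 7 letters (QDQDDDD).
Those 7 letters have D appearing 5 times and Q appearing twice, giving (7)!/(5!·2!) = 21.

21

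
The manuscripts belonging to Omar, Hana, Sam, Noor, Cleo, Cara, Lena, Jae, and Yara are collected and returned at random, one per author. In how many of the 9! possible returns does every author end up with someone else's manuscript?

133496

Count assignments avoiding every fixed point. For any j of the 9 authors fixed to their own manuscript, the other 9−j can be arranged in (9−j)! ways.
By inclusion–exclusion this is Σ_{j=0}^{9} (−1)^j C(9,j)·(9−j)!.
Computing: 362880 − 362880 + 181440 − 60480 + 15120 − 3024 + 504 − 72 + 9 − 1 = 133496.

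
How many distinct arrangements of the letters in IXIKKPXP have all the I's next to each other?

630

Treat the 2 copies of I as a single block. The multiset to arrange is then {II, K, K, P, P, X, X}, 7 items in all.
That gives (7)!/(2!·2!·2!) = 630 arrangements.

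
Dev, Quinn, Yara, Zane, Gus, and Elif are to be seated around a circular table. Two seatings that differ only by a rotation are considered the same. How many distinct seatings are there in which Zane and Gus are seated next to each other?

48

Glue Zane and Gus into a block (2 internal orders). Seating 5 units around a circle gives (4)! arrangements.
So 2 × (4)! = 2 × 24 = 48.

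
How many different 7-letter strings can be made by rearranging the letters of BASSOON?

1260

The 7 letters of BASSOON have repeats: O appearing twice and S appearing twice.
The number of distinct arrangements is 7!/(2!·2!) = 5040/4 = 1260.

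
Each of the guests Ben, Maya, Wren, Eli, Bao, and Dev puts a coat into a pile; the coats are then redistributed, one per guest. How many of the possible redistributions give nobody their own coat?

This is the derangement count D_6: permutations of 6 items with no fixed point.
By inclusion–exclusion this is Σ_{j=0}^{6} (−1)^j C(6,j)·(6−j)!.
Computing: 720 − 720 + 360 − 120 + 30 − 6 + 1 = 265.

265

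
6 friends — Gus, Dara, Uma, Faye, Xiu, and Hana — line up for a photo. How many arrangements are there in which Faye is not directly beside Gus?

There are 6! = 720 arrangements in all. If Faye and Gus are adjacent, merging them into one block gives 2·(5)! = 240 arrangements.
So 720 − 240 = 480 arrangements keep them apart.

480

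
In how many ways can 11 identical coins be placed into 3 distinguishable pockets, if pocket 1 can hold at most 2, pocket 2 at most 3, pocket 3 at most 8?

Ignoring the caps, the number of non-negative solutions to x_1+…+x_3 = 11 is C(13,2) = 78.
Subtract solutions that violate a single cap (substitute x_i' = x_i − (cap_i+1)): x_1 ≥ 3 gives C(10,2) = 45; x_2 ≥ 4 gives C(9,2) = 36; x_3 ≥ 9 gives C(4,2) = 6. Together 87.
Add back pairs where two caps are both exceeded: 15 + 0 + 0 = 15.
By inclusion–exclusion the count is 78 − 87 + 15 = 6.

6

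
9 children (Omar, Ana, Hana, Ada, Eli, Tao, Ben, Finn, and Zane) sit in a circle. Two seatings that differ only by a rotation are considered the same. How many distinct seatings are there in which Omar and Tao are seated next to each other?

Treat {Omar, Tao} as one unit (2 internal orders) and seat the resulting 8 units around the table: (7)! circular arrangements.
So 2 × (7)! = 2 × 5040 = 10080.

10080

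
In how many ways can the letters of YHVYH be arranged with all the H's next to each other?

12

Treat the 2 copies of H as a single block. The multiset to arrange is then {HH, V, Y, Y}, 4 items in all.
That gives (4)!/(2!) = 12 arrangements.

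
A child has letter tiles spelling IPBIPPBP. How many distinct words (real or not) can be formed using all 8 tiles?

Letter multiplicities in IPBIPPBP: B×2, I×2, P×4.
The number of distinct arrangements is 8!/(4!·2!·2!) = 40320/96 = 420.

420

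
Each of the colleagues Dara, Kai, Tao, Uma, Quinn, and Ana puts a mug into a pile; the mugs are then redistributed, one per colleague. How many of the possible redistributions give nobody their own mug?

265

Let Aᵢ be the assignments in which colleague i gets their own mug. We want the size of the complement of A₁∪…∪A_6.
By inclusion–exclusion this is Σ_{j=0}^{6} (−1)^j C(6,j)·(6−j)!.
Computing: 720 − 720 + 360 − 120 + 30 − 6 + 1 = 265.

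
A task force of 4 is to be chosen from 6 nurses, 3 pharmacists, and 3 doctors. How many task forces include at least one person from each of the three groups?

Unrestricted: C(12,4) = 495 ways to pick any 4 of the 12.
Subtract selections that omit an entire group: no nurses → C(6,4) = 15; no pharmacists → C(9,4) = 126; no doctors → C(9,4) = 126.
Add back selections omitting two groups (i.e. drawn from a single group): C(6,4) + C(3,4) + C(3,4) = 15.
By inclusion–exclusion: 495 − 267 + 15 = 243.

243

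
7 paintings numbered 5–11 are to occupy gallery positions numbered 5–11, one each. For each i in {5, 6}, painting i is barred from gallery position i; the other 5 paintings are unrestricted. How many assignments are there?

Let Aᵢ (for i ∈ {5, 6}) be the placements that put painting i in its forbidden gallery position. Any j of these fix j positions, leaving (7−j)! ways to fill the rest, and there are C(2,j) ways to pick which j.
By inclusion–exclusion, the number of valid placements is Σ_{j=0}^{2} (−1)^j C(2,j)·(7−j)!.
Computing: 5040 − 1440 + 120 = 3720.

3720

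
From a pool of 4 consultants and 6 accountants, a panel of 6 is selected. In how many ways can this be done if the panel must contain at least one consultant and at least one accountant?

209

Total 6-person selections from all 10: C(10,6) = 210.
Subtract selections that omit an entire group: no consultants → C(6,6) = 1; no accountants → C(4,6) = 0.
Both groups omitted at once is impossible, so 210 − 1 = 209.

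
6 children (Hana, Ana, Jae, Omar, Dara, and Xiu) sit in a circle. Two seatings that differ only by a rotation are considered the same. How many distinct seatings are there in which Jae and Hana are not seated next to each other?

72

All circular seatings of 6 people number (5)! = 120.
Seatings with Jae beside Hana: treat them as a block with 2 internal orders, giving 2 × (4)! = 48.
Subtracting, 120 − 48 = 72.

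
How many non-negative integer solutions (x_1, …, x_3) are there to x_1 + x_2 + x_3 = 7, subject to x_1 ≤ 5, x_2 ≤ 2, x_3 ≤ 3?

Without the upper bounds there are C(9,2) = 36 ways to split 7 among 3 variables.
Subtract solutions that violate a single cap (substitute x_i' = x_i − (cap_i+1)): x_1 ≥ 6 gives C(3,2) = 3; x_2 ≥ 3 gives C(6,2) = 15; x_3 ≥ 4 gives C(5,2) = 10. Together 28.
Add back pairs where two caps are both exceeded: 0 + 0 + 1 = 1.
By inclusion–exclusion the count is 36 − 28 + 1 = 9.

9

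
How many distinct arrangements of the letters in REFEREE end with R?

Fix R in the last position and arrange the remaining 6 letters.
Those 6 letters have E appearing 4 times, giving (6)!/(4!) = 30.

30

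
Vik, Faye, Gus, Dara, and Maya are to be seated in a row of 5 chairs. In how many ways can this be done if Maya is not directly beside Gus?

72

Of the 5! = 120 arrangements, those with Maya and Gus adjacent number 2 × 4! = 48 (treat the pair as a block with 2 internal orders).
So 120 − 48 = 72 arrangements keep them apart.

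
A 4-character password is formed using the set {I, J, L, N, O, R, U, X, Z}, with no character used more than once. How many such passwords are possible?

3024

With no repetition, fill the 4 characters in order: 9 choices, then 8, down to 6.
That product is 9 × 8 × 7 × 6 = 3024.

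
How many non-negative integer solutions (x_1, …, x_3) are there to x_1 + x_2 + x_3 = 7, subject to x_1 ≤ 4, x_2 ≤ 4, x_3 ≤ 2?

Without the upper bounds there are C(9,2) = 36 ways to split 7 among 3 variables.
Subtract solutions that violate a single cap (substitute x_i' = x_i − (cap_i+1)): x_1 ≥ 5 gives C(4,2) = 6; x_2 ≥ 5 gives C(4,2) = 6; x_3 ≥ 3 gives C(6,2) = 15. Together 27.
No two caps can be exceeded simultaneously, so the pair terms are all 0.
By inclusion–exclusion the count is 36 − 27 + 0 = 9.

9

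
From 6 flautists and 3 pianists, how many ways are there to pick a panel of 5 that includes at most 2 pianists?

111

Split by how many pianists are chosen (0 through 2).
Sum: C(3,0)·C(6,5) + C(3,1)·C(6,4) + C(3,2)·C(6,3) = 6 + 45 + 60 = 111.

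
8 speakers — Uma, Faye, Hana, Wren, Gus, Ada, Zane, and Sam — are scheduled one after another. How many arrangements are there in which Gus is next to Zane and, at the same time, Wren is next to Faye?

2880

Treat {Gus,Zane} as one block (2 orders) and {Wren,Faye} as another (2 orders).
That leaves 6 units to arrange: 2 × 2 × 6! = 4 × 720 = 2880.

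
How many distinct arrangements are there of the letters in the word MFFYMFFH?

840

Letter multiplicities in MFFYMFFH: F×4, H×1, M×2, Y×1.
Dividing 8! = 40320 by 4!·2! = 48 for the repeated letters gives 840.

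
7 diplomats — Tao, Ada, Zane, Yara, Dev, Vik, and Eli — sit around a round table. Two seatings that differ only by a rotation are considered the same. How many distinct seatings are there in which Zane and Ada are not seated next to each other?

480

All circular seatings of 7 people number (6)! = 720.
Those with Zane next to Ada: fuse the pair into one unit and seat 6 units around a circle — 2·(5)! = 240.
Subtracting, 720 − 240 = 480.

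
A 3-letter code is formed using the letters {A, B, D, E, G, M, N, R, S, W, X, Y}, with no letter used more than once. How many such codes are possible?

1320

Choose and order 3 of the 12 symbols: the first letter has 12 options, the next 11, then 10.
That product is 12 × 11 × 10 = 1320.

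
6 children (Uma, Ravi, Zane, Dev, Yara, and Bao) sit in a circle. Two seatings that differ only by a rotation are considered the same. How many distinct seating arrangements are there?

120

Fix one person's seat to break rotational symmetry; the remaining 5 people can be arranged in (5)! = 120 ways.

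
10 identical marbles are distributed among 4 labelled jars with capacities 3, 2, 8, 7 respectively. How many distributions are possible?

Without the upper bounds there are C(13,3) = 286 ways to split 10 among 4 jars.
Subtract solutions that violate a single cap (substitute x_i' = x_i − (cap_i+1)): x_1 ≥ 4 gives C(9,3) = 84; x_2 ≥ 3 gives C(10,3) = 120; x_3 ≥ 9 gives C(4,3) = 4; x_4 ≥ 8 gives C(5,3) = 10. Together 218.
Add back pairs where two caps are both exceeded: 20 + 0 + 0 + 0 + 0 + 0 = 20.
By inclusion–exclusion the count is 286 − 218 + 20 = 88.

88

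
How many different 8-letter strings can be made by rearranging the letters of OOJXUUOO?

OOJXUUOO has 8 letters with O appearing 4 times and U appearing twice.
So there are 8! / (4!·2!) = 840 distinguishable arrangements.

840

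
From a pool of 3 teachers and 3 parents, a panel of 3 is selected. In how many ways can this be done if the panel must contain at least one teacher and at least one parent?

18

With no constraint there are C(6,3) = 20 possible selections.
Subtract selections that omit an entire group: no teachers → C(3,3) = 1; no parents → C(3,3) = 1.
Both groups omitted at once is impossible, so 20 − 2 = 18.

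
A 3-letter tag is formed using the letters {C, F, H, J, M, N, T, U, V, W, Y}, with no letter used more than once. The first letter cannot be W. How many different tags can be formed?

900

The first letter has 11−1 = 10 choices (anything except W).
The remaining 2 letters are filled from the other 10 symbols without repetition: 10 × 9 = 90.
Total: 10 × 90 = 900.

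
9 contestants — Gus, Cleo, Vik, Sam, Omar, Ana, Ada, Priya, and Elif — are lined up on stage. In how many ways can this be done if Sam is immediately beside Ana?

Glue Sam and Ana into one block (2 internal orders), leaving 8 units to arrange in a row.
So the count is 2·(8)! = 80640.

80640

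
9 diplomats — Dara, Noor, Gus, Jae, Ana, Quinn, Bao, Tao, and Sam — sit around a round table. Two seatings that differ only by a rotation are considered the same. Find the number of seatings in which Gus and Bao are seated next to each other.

Glue Gus and Bao into a block (2 internal orders). Seating 8 units around a circle gives (7)! arrangements.
So 2 × (7)! = 2 × 5040 = 10080.

10080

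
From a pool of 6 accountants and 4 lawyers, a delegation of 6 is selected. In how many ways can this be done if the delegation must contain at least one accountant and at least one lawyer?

209

With no constraint there are C(10,6) = 210 possible selections.
Subtract selections that omit an entire group: no accountants → C(4,6) = 0; no lawyers → C(6,6) = 1.
Both groups omitted at once is impossible, so 210 − 1 = 209.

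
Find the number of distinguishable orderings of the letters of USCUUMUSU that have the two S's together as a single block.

Treat the 2 copies of S as a single block. The multiset to arrange is then {SS, C, M, U, U, U, U, U}, 8 items in all.
That gives (8)!/(5!) = 336 arrangements.

336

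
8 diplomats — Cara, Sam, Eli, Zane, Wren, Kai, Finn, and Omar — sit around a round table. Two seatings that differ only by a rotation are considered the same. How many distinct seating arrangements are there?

5040

Fix one person's seat to break rotational symmetry; the remaining 7 people can be arranged in (7)! = 5040 ways.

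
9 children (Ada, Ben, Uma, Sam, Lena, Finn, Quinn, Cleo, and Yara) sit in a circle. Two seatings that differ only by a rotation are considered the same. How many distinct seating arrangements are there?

Fix one person's seat to break rotational symmetry; the remaining 8 people can be arranged in (8)! = 40320 ways.

40320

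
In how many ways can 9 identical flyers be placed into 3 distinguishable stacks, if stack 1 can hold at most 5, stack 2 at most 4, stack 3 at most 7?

By stars and bars, unrestricted non-negative solutions to x_1+…+x_3 = 9 number C(9+2,2) = 55.
Subtract solutions that violate a single cap (substitute x_i' = x_i − (cap_i+1)): x_1 ≥ 6 gives C(5,2) = 10; x_2 ≥ 5 gives C(6,2) = 15; x_3 ≥ 8 gives C(3,2) = 3. Together 28.
No two caps can be exceeded simultaneously, so the pair terms are all 0.
By inclusion–exclusion the count is 55 − 28 + 0 = 27.

27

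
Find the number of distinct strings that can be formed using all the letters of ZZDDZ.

10

The 5 letters of ZZDDZ have repeats: D appearing twice and Z appearing 3 times.
So there are 5! / (3!·2!) = 10 distinguishable arrangements.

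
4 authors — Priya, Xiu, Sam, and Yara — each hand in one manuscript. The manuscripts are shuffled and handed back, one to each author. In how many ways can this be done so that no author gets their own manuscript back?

9

Count assignments avoiding every fixed point. For any j of the 4 authors fixed to their own manuscript, the other 4−j can be arranged in (4−j)! ways.
By inclusion–exclusion this is Σ_{j=0}^{4} (−1)^j C(4,j)·(4−j)!.
Computing: 24 − 24 + 12 − 4 + 1 = 9.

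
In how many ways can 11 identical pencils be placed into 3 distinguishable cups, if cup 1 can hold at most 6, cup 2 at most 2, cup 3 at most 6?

Ignoring the caps, the number of non-negative solutions to x_1+…+x_3 = 11 is C(13,2) = 78.
Subtract solutions that violate a single cap (substitute x_i' = x_i − (cap_i+1)): x_1 ≥ 7 gives C(6,2) = 15; x_2 ≥ 3 gives C(10,2) = 45; x_3 ≥ 7 gives C(6,2) = 15. Together 75.
Add back pairs where two caps are both exceeded: 3 + 0 + 3 = 6.
By inclusion–exclusion the count is 78 − 75 + 6 = 9.

9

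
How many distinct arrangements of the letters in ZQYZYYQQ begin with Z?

140

With the first slot taken by Z, it remains to arrange the other 7 letters (QYZYYQQ).
Those 7 letters have Q appearing 3 times and Y appearing 3 times, giving (7)!/(3!·3!) = 140.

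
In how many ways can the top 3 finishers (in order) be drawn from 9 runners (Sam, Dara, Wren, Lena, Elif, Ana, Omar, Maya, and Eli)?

This is an ordered selection of 3 from 9: P(9,3).
That gives 9 × 8 × 7 = 504.

504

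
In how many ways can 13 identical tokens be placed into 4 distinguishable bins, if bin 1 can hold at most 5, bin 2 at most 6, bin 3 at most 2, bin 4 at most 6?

By stars and bars, unrestricted non-negative solutions to x_1+…+x_4 = 13 number C(13+3,3) = 560.
Subtract solutions that violate a single cap (substitute x_i' = x_i − (cap_i+1)): x_1 ≥ 6 gives C(10,3) = 120; x_2 ≥ 7 gives C(9,3) = 84; x_3 ≥ 3 gives C(13,3) = 286; x_4 ≥ 7 gives C(9,3) = 84. Together 574.
Add back pairs where two caps are both exceeded: 1 + 35 + 1 + 20 + 0 + 20 = 77.
By inclusion–exclusion the count is 560 − 574 + 77 = 63.

63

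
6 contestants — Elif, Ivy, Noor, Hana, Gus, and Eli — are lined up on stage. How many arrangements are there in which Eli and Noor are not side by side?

480

Of the 6! = 720 arrangements, those with Eli and Noor adjacent number 2 × 5! = 240 (treat the pair as a block with 2 internal orders).
Complementary counting: 720 − 240 = 480.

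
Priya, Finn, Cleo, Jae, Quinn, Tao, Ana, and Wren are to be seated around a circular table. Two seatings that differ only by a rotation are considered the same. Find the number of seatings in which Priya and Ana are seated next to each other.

Glue Priya and Ana into a block (2 internal orders). Seating 7 units around a circle gives (6)! arrangements.
So 2 × (6)! = 2 × 720 = 1440.

1440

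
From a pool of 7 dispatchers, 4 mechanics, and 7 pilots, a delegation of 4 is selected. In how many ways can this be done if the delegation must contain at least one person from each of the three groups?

1470

Unrestricted: C(18,4) = 3060 ways to pick any 4 of the 18.
Subtract selections that omit an entire group: no dispatchers → C(11,4) = 330; no mechanics → C(14,4) = 1001; no pilots → C(11,4) = 330.
Add back selections omitting two groups (i.e. drawn from a single group): C(7,4) + C(4,4) + C(7,4) = 71.
By inclusion–exclusion: 3060 − 1661 + 71 = 1470.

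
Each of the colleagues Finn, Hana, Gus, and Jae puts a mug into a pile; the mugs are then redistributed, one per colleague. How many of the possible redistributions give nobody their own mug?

Count assignments avoiding every fixed point. For any j of the 4 colleagues fixed to their own mug, the other 4−j can be arranged in (4−j)! ways.
By inclusion–exclusion this is Σ_{j=0}^{4} (−1)^j C(4,j)·(4−j)!.
Computing: 24 − 24 + 12 − 4 + 1 = 9.

9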